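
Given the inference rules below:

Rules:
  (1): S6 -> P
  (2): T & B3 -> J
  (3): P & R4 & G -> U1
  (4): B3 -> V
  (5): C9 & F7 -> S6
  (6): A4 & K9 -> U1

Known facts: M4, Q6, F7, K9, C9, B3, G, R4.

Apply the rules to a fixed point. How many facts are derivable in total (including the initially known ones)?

12

Round 1: (4) [B3 -> V]; (5) [C9 & F7 -> S6]. Adds V, S6.
Round 2: (1) [S6 -> P]. Adds P.
Round 3: (3) [P & R4 & G -> U1]. Adds U1.
Closure: {B3, C9, F7, G, K9, M4, P, Q6, R4, S6, U1, V} — 12 facts.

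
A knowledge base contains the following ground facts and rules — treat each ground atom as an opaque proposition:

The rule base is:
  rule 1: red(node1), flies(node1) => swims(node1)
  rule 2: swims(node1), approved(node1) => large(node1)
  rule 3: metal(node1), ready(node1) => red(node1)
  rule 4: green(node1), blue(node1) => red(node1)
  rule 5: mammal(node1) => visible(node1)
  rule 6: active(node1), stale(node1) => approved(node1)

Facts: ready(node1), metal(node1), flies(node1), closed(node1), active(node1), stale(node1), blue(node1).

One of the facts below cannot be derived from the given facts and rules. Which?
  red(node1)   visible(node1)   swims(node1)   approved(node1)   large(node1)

Round 1: rule 3 [metal(node1), ready(node1) => red(node1)]; rule 6 [active(node1), stale(node1) => approved(node1)]. Adds red(node1), approved(node1).
Round 2: rule 1 [red(node1), flies(node1) => swims(node1)]. Adds swims(node1).
Round 3: rule 2 [swims(node1), approved(node1) => large(node1)]. Adds large(node1).
Derived: red(node1) (round 1), large(node1) (round 3), swims(node1) (round 2), approved(node1) (round 1). visible(node1) never appears in any round.

visible(node1)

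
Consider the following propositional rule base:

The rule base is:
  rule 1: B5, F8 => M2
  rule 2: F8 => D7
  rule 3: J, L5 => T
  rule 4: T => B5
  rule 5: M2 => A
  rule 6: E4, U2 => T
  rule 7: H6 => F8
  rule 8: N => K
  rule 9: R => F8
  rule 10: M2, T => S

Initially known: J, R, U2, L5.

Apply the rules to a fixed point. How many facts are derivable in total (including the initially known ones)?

11

Round 1 — rule 3, rule 9, derive T, F8.
Round 2 — rule 2, rule 4, derive D7, B5.
Round 3 — rule 1, derive M2.
Round 4 — rule 5, rule 10, derive A, S.
Closure: {A, B5, D7, F8, J, L5, M2, R, S, T, U2} — 11 facts.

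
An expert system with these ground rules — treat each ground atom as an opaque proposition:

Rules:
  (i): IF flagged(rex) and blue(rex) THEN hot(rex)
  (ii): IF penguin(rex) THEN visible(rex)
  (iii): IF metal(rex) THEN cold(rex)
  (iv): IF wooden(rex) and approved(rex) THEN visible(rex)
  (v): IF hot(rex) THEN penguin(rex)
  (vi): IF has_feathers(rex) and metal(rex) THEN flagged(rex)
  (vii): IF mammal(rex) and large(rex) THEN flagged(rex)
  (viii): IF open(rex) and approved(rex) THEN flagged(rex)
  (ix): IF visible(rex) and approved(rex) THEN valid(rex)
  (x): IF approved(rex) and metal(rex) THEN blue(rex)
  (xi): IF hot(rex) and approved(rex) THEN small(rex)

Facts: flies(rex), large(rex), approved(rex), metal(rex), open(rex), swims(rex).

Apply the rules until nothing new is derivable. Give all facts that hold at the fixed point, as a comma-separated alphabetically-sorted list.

approved(rex), blue(rex), cold(rex), flagged(rex), flies(rex), hot(rex), large(rex), metal(rex), open(rex), penguin(rex), small(rex), swims(rex), valid(rex), visible(rex)

Round 1 fires (iii), (viii), (x), giving cold(rex), flagged(rex), blue(rex).
Round 2 fires (i), giving hot(rex).
Round 3 fires (v), (xi), giving penguin(rex), small(rex).
Round 4 fires (ii), giving visible(rex).
Round 5 fires (ix), giving valid(rex).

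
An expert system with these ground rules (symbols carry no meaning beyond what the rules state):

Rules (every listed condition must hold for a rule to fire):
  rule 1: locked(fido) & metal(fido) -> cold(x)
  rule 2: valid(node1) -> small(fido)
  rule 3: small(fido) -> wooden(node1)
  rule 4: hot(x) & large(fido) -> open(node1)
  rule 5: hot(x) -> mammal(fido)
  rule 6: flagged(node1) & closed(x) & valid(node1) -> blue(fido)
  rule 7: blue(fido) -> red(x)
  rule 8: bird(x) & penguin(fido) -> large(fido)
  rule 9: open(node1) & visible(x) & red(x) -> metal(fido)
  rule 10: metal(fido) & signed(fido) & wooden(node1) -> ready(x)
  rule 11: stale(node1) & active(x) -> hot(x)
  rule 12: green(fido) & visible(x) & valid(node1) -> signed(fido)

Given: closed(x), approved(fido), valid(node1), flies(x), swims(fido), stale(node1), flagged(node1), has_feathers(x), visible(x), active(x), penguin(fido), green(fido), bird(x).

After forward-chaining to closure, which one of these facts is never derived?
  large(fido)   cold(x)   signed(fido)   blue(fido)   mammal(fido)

cold(x)

Round 1 — rule 2, rule 6, rule 8, rule 11, rule 12, derive small(fido), blue(fido), large(fido), hot(x), signed(fido).
Round 2 — rule 3, rule 4, rule 5, rule 7, derive wooden(node1), open(node1), mammal(fido), red(x).
Round 3 — rule 9, derive metal(fido).
Round 4 — rule 10, derive ready(x).
Derived: signed(fido) (round 1), large(fido) (round 1), mammal(fido) (round 2), blue(fido) (round 1). cold(x) never appears in any round.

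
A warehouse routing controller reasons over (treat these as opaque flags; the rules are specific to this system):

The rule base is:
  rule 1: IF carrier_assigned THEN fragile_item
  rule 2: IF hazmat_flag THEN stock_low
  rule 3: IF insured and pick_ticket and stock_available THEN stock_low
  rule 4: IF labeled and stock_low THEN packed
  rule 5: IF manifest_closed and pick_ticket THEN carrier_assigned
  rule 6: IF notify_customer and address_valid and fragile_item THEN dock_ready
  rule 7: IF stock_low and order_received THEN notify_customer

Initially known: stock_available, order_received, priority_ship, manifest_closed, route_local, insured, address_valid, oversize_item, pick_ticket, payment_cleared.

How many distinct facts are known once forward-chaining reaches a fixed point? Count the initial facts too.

15

Round 1: rule 3 [IF insured and pick_ticket and stock_available THEN stock_low]; rule 5 [IF manifest_closed and pick_ticket THEN carrier_assigned]. Adds stock_low, carrier_assigned.
Round 2: rule 1 [IF carrier_assigned THEN fragile_item]; rule 7 [IF stock_low and order_received THEN notify_customer]. Adds fragile_item, notify_customer.
Round 3: rule 6 [IF notify_customer and address_valid and fragile_item THEN dock_ready]. Adds dock_ready.
Closure: {address_valid, carrier_assigned, dock_ready, fragile_item, insured, manifest_closed, notify_customer, order_received, oversize_item, payment_cleared, pick_ticket, priority_ship, route_local, stock_available, stock_low} — 15 facts.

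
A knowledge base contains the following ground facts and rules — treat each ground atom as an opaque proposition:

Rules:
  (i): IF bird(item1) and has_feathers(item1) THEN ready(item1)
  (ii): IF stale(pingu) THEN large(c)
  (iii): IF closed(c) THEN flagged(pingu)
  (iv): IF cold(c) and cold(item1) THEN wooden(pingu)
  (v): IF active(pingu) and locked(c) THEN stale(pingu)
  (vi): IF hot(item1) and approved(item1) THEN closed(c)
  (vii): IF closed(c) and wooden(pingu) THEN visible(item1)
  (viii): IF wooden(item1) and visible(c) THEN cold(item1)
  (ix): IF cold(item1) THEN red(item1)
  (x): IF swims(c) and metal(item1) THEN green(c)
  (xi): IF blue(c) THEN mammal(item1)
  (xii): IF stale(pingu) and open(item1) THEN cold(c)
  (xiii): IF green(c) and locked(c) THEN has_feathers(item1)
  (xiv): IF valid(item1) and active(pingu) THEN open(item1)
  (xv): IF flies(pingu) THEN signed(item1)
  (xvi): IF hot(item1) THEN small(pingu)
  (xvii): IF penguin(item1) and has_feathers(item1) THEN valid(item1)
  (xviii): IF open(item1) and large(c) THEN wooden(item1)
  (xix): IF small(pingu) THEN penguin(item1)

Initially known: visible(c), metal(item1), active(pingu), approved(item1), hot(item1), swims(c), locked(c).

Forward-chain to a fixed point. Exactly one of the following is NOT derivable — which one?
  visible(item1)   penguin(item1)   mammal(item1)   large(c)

mammal(item1)

Round 1: (v) [IF active(pingu) and locked(c) THEN stale(pingu)]; (vi) [IF hot(item1) and approved(item1) THEN closed(c)]; (x) [IF swims(c) and metal(item1) THEN green(c)]; (xvi) [IF hot(item1) THEN small(pingu)]. New: stale(pingu), closed(c), green(c), small(pingu).
Round 2: (ii) [IF stale(pingu) THEN large(c)]; (iii) [IF closed(c) THEN flagged(pingu)]; (xiii) [IF green(c) and locked(c) THEN has_feathers(item1)]; (xix) [IF small(pingu) THEN penguin(item1)]. New: large(c), flagged(pingu), has_feathers(item1), penguin(item1).
Round 3: (xvii) [IF penguin(item1) and has_feathers(item1) THEN valid(item1)]. New: valid(item1).
Round 4: (xiv) [IF valid(item1) and active(pingu) THEN open(item1)]. New: open(item1).
Round 5: (xii) [IF stale(pingu) and open(item1) THEN cold(c)]; (xviii) [IF open(item1) and large(c) THEN wooden(item1)]. New: cold(c), wooden(item1).
Round 6: (viii) [IF wooden(item1) and visible(c) THEN cold(item1)]. New: cold(item1).
Round 7: (iv) [IF cold(c) and cold(item1) THEN wooden(pingu)]; (ix) [IF cold(item1) THEN red(item1)]. New: wooden(pingu), red(item1).
Round 8: (vii) [IF closed(c) and wooden(pingu) THEN visible(item1)]. New: visible(item1).
Derived: visible(item1) (round 8), penguin(item1) (round 2), large(c) (round 2). mammal(item1) never appears in any round.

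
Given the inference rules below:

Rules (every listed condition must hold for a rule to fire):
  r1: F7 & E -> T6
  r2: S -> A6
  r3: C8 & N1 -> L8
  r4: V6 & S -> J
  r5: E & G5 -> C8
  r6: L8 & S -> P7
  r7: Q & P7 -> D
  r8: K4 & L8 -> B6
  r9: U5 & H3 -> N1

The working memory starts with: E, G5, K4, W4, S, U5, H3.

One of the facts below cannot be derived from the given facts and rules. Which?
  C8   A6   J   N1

J

Round 1: r2 [S -> A6]; r5 [E & G5 -> C8]; r9 [U5 & H3 -> N1]. New: A6, C8, N1.
Round 2: r3 [C8 & N1 -> L8]. New: L8.
Round 3: r6 [L8 & S -> P7]; r8 [K4 & L8 -> B6]. New: P7, B6.
Derived: A6 (round 1), C8 (round 1), N1 (round 1). J never appears in any round.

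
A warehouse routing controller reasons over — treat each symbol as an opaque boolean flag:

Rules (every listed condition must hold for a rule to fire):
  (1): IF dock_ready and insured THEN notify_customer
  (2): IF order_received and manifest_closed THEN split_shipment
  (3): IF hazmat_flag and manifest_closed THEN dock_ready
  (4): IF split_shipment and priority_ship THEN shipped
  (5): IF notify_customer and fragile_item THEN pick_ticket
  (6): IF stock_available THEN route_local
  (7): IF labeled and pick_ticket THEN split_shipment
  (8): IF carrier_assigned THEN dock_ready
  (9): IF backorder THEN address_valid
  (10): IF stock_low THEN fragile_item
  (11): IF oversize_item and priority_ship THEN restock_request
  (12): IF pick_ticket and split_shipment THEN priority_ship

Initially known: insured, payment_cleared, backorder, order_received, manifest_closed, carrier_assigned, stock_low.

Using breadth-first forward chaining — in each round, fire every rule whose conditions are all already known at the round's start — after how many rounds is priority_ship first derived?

[1] (2) [IF order_received and manifest_closed THEN split_shipment]; (8) [IF carrier_assigned THEN dock_ready]; (9) [IF backorder THEN address_valid]; (10) [IF stock_low THEN fragile_item]. ⇒ new: split_shipment, dock_ready, address_valid, fragile_item.
[2] (1) [IF dock_ready and insured THEN notify_customer]. ⇒ new: notify_customer.
[3] (5) [IF notify_customer and fragile_item THEN pick_ticket]. ⇒ new: pick_ticket.
[4] (12) [IF pick_ticket and split_shipment THEN priority_ship]. ⇒ new: priority_ship.
priority_ship first appears in round 4.

4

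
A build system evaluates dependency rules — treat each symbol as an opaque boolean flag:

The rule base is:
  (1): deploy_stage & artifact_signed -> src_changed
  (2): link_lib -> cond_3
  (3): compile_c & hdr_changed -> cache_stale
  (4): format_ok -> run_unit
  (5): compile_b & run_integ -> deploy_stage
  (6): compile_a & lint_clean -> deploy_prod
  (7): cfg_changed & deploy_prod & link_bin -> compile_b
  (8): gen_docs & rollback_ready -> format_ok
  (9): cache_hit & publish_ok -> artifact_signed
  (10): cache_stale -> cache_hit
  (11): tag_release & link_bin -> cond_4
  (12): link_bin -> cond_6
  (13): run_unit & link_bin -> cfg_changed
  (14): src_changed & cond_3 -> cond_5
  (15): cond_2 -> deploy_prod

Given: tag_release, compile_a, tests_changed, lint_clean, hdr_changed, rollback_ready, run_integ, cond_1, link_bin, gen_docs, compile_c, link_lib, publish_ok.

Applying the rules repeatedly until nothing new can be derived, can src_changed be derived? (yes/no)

yes

Round 1 fires (2), (3), (6), (8), (11), (12), giving cond_3, cache_stale, deploy_prod, format_ok, cond_4, cond_6.
Round 2 fires (4), (10), giving run_unit, cache_hit.
Round 3 fires (9), (13), giving artifact_signed, cfg_changed.
Round 4 fires (7), giving compile_b.
Round 5 fires (5), giving deploy_stage.
Round 6 fires (1), giving src_changed.
Round 7 fires (14), giving cond_5.
src_changed appears in round 6, so it is derivable.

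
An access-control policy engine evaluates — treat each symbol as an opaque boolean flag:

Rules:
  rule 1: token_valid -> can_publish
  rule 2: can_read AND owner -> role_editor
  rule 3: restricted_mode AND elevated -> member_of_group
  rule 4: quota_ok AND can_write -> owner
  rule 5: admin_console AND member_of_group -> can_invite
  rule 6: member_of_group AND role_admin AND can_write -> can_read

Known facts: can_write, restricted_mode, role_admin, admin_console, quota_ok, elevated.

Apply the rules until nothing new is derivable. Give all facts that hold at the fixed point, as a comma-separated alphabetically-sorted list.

admin_console, can_invite, can_read, can_write, elevated, member_of_group, owner, quota_ok, restricted_mode, role_admin, role_editor

Round 1: rule 3 [restricted_mode AND elevated -> member_of_group]; rule 4 [quota_ok AND can_write -> owner]. New: member_of_group, owner.
Round 2: rule 5 [admin_console AND member_of_group -> can_invite]; rule 6 [member_of_group AND role_admin AND can_write -> can_read]. New: can_invite, can_read.
Round 3: rule 2 [can_read AND owner -> role_editor]. New: role_editor.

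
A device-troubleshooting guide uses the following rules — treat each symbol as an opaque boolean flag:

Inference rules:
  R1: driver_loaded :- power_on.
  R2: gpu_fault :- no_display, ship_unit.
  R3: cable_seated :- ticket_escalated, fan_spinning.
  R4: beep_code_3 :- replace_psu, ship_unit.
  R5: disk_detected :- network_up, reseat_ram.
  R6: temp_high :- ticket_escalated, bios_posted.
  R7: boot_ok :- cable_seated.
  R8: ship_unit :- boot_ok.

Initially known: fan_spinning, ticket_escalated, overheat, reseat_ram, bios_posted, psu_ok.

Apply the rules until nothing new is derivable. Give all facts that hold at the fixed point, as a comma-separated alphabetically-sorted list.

bios_posted, boot_ok, cable_seated, fan_spinning, overheat, psu_ok, reseat_ram, ship_unit, temp_high, ticket_escalated

Round 1: R3 [cable_seated :- ticket_escalated, fan_spinning.]; R6 [temp_high :- ticket_escalated, bios_posted.]. Adds cable_seated, temp_high.
Round 2: R7 [boot_ok :- cable_seated.]. Adds boot_ok.
Round 3: R8 [ship_unit :- boot_ok.]. Adds ship_unit.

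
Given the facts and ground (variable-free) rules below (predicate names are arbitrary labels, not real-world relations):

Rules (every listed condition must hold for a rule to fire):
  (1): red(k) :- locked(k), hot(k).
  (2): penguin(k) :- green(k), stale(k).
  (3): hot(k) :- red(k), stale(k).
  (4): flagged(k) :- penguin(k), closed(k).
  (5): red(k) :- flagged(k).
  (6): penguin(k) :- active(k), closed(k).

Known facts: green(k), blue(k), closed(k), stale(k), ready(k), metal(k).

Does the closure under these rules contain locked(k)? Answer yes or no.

Round 1: (2) [penguin(k) :- green(k), stale(k).]. Adds penguin(k).
Round 2: (4) [flagged(k) :- penguin(k), closed(k).]. Adds flagged(k).
Round 3: (5) [red(k) :- flagged(k).]. Adds red(k).
Round 4: (3) [hot(k) :- red(k), stale(k).]. Adds hot(k).
Fixed point reached. No rule has locked(k) as a consequent, and it is not given.

no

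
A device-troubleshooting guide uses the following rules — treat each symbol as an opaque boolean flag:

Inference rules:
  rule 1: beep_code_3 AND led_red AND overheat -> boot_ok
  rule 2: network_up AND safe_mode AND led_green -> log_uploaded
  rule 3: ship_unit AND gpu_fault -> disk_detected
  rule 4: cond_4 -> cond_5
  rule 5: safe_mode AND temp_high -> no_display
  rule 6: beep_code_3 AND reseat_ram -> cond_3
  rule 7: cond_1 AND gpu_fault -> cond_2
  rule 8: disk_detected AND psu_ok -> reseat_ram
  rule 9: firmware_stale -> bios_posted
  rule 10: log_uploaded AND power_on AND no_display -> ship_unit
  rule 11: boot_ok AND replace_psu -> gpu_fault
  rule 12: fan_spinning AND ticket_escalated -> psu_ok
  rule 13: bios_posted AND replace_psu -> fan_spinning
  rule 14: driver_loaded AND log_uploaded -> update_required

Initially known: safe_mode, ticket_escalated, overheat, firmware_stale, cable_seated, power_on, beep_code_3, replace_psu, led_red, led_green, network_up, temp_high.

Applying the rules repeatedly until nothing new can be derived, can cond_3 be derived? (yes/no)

Round 1 — rule 1, rule 2, rule 5, rule 9, derive boot_ok, log_uploaded, no_display, bios_posted.
Round 2 — rule 10, rule 11, rule 13, derive ship_unit, gpu_fault, fan_spinning.
Round 3 — rule 3, rule 12, derive disk_detected, psu_ok.
Round 4 — rule 8, derive reseat_ram.
Round 5 — rule 6, derive cond_3.
cond_3 appears in round 5, so it is derivable.

yes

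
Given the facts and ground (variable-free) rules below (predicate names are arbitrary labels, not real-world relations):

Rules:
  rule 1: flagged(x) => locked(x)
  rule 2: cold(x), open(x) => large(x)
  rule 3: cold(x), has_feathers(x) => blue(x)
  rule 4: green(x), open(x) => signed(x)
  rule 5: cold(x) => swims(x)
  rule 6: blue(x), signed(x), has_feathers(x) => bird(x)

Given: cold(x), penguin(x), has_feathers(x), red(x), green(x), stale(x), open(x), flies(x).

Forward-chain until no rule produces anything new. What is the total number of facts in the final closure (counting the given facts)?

13

Round 1: rule 2 [cold(x), open(x) => large(x)]; rule 3 [cold(x), has_feathers(x) => blue(x)]; rule 4 [green(x), open(x) => signed(x)]; rule 5 [cold(x) => swims(x)]. New: large(x), blue(x), signed(x), swims(x).
Round 2: rule 6 [blue(x), signed(x), has_feathers(x) => bird(x)]. New: bird(x).
Closure: {bird(x), blue(x), cold(x), flies(x), green(x), has_feathers(x), large(x), open(x), penguin(x), red(x), signed(x), stale(x), swims(x)} — 13 facts.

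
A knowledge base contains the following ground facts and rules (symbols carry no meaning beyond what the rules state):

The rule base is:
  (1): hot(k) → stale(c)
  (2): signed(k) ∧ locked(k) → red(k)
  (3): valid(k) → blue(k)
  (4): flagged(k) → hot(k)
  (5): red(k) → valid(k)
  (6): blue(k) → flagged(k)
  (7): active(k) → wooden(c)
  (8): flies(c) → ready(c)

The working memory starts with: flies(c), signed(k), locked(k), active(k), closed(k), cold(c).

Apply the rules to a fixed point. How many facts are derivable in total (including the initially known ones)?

Round 1 fires (2), (7), (8), giving red(k), wooden(c), ready(c).
Round 2 fires (5), giving valid(k).
Round 3 fires (3), giving blue(k).
Round 4 fires (6), giving flagged(k).
Round 5 fires (4), giving hot(k).
Round 6 fires (1), giving stale(c).
Closure: {active(k), blue(k), closed(k), cold(c), flagged(k), flies(c), hot(k), locked(k), ready(c), red(k), signed(k), stale(c), valid(k), wooden(c)} — 14 facts.

14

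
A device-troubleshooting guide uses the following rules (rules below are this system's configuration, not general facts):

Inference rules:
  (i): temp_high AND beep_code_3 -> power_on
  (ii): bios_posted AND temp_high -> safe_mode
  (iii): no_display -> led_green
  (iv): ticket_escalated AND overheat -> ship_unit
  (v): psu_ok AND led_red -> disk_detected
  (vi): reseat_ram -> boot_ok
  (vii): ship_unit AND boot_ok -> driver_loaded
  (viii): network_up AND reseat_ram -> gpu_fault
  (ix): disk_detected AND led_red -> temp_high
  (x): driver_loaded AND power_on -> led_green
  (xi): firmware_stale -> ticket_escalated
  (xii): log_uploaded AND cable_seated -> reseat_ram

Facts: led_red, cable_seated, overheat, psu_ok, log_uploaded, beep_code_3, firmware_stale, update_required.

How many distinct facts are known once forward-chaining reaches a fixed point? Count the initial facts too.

17

Round 1 fires (v), (xi), (xii), giving disk_detected, ticket_escalated, reseat_ram.
Round 2 fires (iv), (vi), (ix), giving ship_unit, boot_ok, temp_high.
Round 3 fires (i), (vii), giving power_on, driver_loaded.
Round 4 fires (x), giving led_green.
Closure: {beep_code_3, boot_ok, cable_seated, disk_detected, driver_loaded, firmware_stale, led_green, led_red, log_uploaded, overheat, power_on, psu_ok, reseat_ram, ship_unit, temp_high, ticket_escalated, update_required} — 17 facts.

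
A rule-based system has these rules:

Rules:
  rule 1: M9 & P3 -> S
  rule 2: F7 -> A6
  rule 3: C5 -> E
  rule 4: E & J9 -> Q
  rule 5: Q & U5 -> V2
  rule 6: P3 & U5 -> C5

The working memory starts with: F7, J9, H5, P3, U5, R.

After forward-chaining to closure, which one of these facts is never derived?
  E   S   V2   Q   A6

[1] rule 2 [F7 -> A6]; rule 6 [P3 & U5 -> C5]. ⇒ new: A6, C5.
[2] rule 3 [C5 -> E]. ⇒ new: E.
[3] rule 4 [E & J9 -> Q]. ⇒ new: Q.
[4] rule 5 [Q & U5 -> V2]. ⇒ new: V2.
Derived: V2 (round 4), A6 (round 1), Q (round 3), E (round 2). S never appears in any round.

S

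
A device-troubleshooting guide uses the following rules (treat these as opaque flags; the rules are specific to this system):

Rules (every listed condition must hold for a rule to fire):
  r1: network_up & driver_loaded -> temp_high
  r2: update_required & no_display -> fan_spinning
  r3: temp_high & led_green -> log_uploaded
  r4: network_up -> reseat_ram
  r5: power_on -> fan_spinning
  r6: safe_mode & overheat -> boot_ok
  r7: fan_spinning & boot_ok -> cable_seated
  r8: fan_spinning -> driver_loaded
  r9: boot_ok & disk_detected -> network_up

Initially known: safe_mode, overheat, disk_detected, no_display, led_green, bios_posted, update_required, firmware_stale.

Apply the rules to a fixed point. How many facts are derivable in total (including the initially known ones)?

Round 1: r2 [update_required & no_display -> fan_spinning]; r6 [safe_mode & overheat -> boot_ok]. Adds fan_spinning, boot_ok.
Round 2: r7 [fan_spinning & boot_ok -> cable_seated]; r8 [fan_spinning -> driver_loaded]; r9 [boot_ok & disk_detected -> network_up]. Adds cable_seated, driver_loaded, network_up.
Round 3: r1 [network_up & driver_loaded -> temp_high]; r4 [network_up -> reseat_ram]. Adds temp_high, reseat_ram.
Round 4: r3 [temp_high & led_green -> log_uploaded]. Adds log_uploaded.
Closure: {bios_posted, boot_ok, cable_seated, disk_detected, driver_loaded, fan_spinning, firmware_stale, led_green, log_uploaded, network_up, no_display, overheat, reseat_ram, safe_mode, temp_high, update_required} — 16 facts.

16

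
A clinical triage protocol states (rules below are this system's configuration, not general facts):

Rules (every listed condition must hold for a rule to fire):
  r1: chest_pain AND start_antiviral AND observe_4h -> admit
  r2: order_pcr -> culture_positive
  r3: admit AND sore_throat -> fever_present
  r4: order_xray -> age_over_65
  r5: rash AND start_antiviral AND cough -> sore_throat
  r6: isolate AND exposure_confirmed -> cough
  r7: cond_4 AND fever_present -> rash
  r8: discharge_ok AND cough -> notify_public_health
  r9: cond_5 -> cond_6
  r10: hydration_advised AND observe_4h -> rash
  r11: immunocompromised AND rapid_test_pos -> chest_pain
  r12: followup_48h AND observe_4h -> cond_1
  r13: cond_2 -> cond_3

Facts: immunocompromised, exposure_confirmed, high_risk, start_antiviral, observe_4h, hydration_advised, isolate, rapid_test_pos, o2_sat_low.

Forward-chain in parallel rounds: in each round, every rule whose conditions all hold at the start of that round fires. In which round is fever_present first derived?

Round 1 fires r6, r10, r11, giving cough, rash, chest_pain.
Round 2 fires r1, r5, giving admit, sore_throat.
Round 3 fires r3, giving fever_present.
fever_present first appears in round 3.

3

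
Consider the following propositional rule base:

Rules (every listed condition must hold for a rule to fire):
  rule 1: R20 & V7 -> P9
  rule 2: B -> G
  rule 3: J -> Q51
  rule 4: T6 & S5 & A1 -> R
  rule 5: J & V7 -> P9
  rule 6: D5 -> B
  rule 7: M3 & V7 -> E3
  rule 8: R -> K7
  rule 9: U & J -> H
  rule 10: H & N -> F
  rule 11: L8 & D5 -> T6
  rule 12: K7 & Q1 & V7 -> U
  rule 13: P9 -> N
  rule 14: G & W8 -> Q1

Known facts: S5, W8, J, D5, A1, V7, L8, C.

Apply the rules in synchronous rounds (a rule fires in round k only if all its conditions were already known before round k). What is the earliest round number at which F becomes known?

6

Round 1 fires rule 3, rule 5, rule 6, rule 11, giving Q51, P9, B, T6.
Round 2 fires rule 2, rule 4, rule 13, giving G, R, N.
Round 3 fires rule 8, rule 14, giving K7, Q1.
Round 4 fires rule 12, giving U.
Round 5 fires rule 9, giving H.
Round 6 fires rule 10, giving F.
F first appears in round 6.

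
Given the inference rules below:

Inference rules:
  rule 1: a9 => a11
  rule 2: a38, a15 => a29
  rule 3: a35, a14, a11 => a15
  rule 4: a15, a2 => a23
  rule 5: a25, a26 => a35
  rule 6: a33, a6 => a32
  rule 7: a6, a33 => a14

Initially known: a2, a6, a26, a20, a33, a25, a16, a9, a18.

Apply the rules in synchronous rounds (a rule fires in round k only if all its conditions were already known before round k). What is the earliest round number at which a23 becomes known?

Round 1 fires rule 1, rule 5, rule 6, rule 7, giving a11, a35, a32, a14.
Round 2 fires rule 3, giving a15.
Round 3 fires rule 4, giving a23.
a23 first appears in round 3.

3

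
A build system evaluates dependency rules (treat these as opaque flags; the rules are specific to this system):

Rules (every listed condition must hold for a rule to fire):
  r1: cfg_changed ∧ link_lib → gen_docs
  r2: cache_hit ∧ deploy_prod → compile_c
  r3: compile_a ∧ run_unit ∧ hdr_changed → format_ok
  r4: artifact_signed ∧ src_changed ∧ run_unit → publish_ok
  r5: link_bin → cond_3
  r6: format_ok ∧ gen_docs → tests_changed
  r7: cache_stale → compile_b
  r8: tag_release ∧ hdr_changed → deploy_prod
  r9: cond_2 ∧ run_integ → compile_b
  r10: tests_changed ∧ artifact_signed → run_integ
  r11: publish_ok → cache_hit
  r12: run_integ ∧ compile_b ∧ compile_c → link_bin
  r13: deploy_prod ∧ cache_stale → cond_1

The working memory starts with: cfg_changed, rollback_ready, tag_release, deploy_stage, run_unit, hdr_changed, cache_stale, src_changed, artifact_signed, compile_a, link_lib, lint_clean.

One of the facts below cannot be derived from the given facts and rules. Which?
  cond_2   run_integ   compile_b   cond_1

[1] r1 [cfg_changed ∧ link_lib → gen_docs]; r3 [compile_a ∧ run_unit ∧ hdr_changed → format_ok]; r4 [artifact_signed ∧ src_changed ∧ run_unit → publish_ok]; r7 [cache_stale → compile_b]; r8 [tag_release ∧ hdr_changed → deploy_prod]. ⇒ new: gen_docs, format_ok, publish_ok, compile_b, deploy_prod.
[2] r6 [format_ok ∧ gen_docs → tests_changed]; r11 [publish_ok → cache_hit]; r13 [deploy_prod ∧ cache_stale → cond_1]. ⇒ new: tests_changed, cache_hit, cond_1.
[3] r2 [cache_hit ∧ deploy_prod → compile_c]; r10 [tests_changed ∧ artifact_signed → run_integ]. ⇒ new: compile_c, run_integ.
[4] r12 [run_integ ∧ compile_b ∧ compile_c → link_bin]. ⇒ new: link_bin.
[5] r5 [link_bin → cond_3]. ⇒ new: cond_3.
Derived: run_integ (round 3), compile_b (round 1), cond_1 (round 2). cond_2 never appears in any round.

cond_2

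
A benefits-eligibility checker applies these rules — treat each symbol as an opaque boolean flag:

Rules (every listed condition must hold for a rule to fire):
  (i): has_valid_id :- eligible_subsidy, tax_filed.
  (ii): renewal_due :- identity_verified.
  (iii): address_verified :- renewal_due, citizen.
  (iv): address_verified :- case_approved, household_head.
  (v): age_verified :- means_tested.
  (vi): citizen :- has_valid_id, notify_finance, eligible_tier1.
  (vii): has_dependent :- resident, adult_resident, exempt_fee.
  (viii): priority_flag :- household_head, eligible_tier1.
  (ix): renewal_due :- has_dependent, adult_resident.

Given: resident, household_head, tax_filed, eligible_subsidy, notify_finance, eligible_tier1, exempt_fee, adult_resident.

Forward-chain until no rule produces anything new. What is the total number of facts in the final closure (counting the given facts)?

14

Round 1 fires (i), (vii), (viii), giving has_valid_id, has_dependent, priority_flag.
Round 2 fires (vi), (ix), giving citizen, renewal_due.
Round 3 fires (iii), giving address_verified.
Closure: {address_verified, adult_resident, citizen, eligible_subsidy, eligible_tier1, exempt_fee, has_dependent, has_valid_id, household_head, notify_finance, priority_flag, renewal_due, resident, tax_filed} — 14 facts.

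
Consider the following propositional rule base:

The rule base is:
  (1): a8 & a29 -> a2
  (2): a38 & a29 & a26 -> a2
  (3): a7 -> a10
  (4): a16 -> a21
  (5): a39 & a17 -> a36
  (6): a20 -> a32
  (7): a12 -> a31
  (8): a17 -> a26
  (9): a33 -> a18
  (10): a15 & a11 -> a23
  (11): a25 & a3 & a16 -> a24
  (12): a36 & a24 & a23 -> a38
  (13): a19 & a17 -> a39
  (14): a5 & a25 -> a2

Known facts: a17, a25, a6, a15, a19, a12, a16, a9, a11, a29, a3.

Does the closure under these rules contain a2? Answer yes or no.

yes

Round 1 fires (4), (7), (8), (10), (11), (13), giving a21, a31, a26, a23, a24, a39.
Round 2 fires (5), giving a36.
Round 3 fires (12), giving a38.
Round 4 fires (2), giving a2.
a2 appears in round 4, so it is derivable.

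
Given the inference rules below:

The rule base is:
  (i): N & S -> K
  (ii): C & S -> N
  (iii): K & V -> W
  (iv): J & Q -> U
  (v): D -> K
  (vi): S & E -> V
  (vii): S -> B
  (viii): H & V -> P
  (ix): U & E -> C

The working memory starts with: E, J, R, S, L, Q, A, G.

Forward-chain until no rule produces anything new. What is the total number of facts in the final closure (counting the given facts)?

15

Round 1: (iv) [J & Q -> U]; (vi) [S & E -> V]; (vii) [S -> B]. Adds U, V, B.
Round 2: (ix) [U & E -> C]. Adds C.
Round 3: (ii) [C & S -> N]. Adds N.
Round 4: (i) [N & S -> K]. Adds K.
Round 5: (iii) [K & V -> W]. Adds W.
Closure: {A, B, C, E, G, J, K, L, N, Q, R, S, U, V, W} — 15 facts.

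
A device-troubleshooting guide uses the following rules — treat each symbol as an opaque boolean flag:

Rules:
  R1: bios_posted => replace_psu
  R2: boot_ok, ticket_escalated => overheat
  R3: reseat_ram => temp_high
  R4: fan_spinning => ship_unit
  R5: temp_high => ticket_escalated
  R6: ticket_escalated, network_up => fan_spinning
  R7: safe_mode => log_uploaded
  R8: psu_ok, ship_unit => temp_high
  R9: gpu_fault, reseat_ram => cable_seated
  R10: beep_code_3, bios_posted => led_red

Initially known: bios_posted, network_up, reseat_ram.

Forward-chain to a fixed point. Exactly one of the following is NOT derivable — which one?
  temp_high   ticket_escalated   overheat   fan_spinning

overheat

Round 1 — R1, R3, derive replace_psu, temp_high.
Round 2 — R5, derive ticket_escalated.
Round 3 — R6, derive fan_spinning.
Round 4 — R4, derive ship_unit.
Derived: ticket_escalated (round 2), fan_spinning (round 3), temp_high (round 1). overheat never appears in any round.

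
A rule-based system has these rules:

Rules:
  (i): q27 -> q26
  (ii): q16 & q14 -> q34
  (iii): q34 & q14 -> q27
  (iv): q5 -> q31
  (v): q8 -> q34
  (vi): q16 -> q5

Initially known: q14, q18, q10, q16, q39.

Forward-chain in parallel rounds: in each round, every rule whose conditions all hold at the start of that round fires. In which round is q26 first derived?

3

Round 1: (ii) [q16 & q14 -> q34]; (vi) [q16 -> q5]. New: q34, q5.
Round 2: (iii) [q34 & q14 -> q27]; (iv) [q5 -> q31]. New: q27, q31.
Round 3: (i) [q27 -> q26]. New: q26.
q26 first appears in round 3.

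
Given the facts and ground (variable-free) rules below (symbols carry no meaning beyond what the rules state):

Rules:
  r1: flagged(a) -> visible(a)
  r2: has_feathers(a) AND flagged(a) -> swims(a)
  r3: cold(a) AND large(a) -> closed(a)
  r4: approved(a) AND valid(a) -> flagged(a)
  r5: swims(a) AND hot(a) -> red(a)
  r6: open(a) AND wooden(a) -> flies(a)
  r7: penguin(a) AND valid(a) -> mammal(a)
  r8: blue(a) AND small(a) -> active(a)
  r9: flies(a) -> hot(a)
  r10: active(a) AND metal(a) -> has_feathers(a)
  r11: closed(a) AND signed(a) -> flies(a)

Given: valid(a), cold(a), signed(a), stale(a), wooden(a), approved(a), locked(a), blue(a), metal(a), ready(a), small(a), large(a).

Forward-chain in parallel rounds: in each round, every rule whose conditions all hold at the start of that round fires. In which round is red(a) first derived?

4

Round 1: r3 [cold(a) AND large(a) -> closed(a)]; r4 [approved(a) AND valid(a) -> flagged(a)]; r8 [blue(a) AND small(a) -> active(a)]. Adds closed(a), flagged(a), active(a).
Round 2: r1 [flagged(a) -> visible(a)]; r10 [active(a) AND metal(a) -> has_feathers(a)]; r11 [closed(a) AND signed(a) -> flies(a)]. Adds visible(a), has_feathers(a), flies(a).
Round 3: r2 [has_feathers(a) AND flagged(a) -> swims(a)]; r9 [flies(a) -> hot(a)]. Adds swims(a), hot(a).
Round 4: r5 [swims(a) AND hot(a) -> red(a)]. Adds red(a).
red(a) first appears in round 4.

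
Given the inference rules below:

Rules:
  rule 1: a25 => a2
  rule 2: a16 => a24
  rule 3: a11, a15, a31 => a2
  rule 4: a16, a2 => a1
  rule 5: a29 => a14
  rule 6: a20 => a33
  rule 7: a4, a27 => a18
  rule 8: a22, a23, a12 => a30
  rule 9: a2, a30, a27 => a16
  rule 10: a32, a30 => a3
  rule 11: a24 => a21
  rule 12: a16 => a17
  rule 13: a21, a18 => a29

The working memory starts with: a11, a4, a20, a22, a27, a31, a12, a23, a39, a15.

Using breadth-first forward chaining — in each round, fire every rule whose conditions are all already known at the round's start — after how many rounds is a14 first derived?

6

Round 1 fires rule 3, rule 6, rule 7, rule 8, giving a2, a33, a18, a30.
Round 2 fires rule 9, giving a16.
Round 3 fires rule 2, rule 4, rule 12, giving a24, a1, a17.
Round 4 fires rule 11, giving a21.
Round 5 fires rule 13, giving a29.
Round 6 fires rule 5, giving a14.
a14 first appears in round 6.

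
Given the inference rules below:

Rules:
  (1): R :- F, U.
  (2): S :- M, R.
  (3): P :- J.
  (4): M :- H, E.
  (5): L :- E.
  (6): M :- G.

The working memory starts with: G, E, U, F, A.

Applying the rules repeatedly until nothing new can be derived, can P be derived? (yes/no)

Round 1: (1) [R :- F, U.]; (5) [L :- E.]; (6) [M :- G.]. New: R, L, M.
Round 2: (2) [S :- M, R.]. New: S.
Fixed point reached. P is concluded only by (3); (3) needs J (never derived).

no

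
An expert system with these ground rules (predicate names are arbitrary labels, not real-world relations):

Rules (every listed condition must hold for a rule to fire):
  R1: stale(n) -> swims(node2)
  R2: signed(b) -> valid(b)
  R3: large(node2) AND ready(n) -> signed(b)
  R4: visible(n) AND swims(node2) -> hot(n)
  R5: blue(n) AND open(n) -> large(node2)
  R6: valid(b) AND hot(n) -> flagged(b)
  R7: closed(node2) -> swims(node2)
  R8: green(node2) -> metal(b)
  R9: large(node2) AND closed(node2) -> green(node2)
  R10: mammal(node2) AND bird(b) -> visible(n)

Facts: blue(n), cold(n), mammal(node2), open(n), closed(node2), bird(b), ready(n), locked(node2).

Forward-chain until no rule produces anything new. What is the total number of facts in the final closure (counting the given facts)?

Round 1: R5 [blue(n) AND open(n) -> large(node2)]; R7 [closed(node2) -> swims(node2)]; R10 [mammal(node2) AND bird(b) -> visible(n)]. New: large(node2), swims(node2), visible(n).
Round 2: R3 [large(node2) AND ready(n) -> signed(b)]; R4 [visible(n) AND swims(node2) -> hot(n)]; R9 [large(node2) AND closed(node2) -> green(node2)]. New: signed(b), hot(n), green(node2).
Round 3: R2 [signed(b) -> valid(b)]; R8 [green(node2) -> metal(b)]. New: valid(b), metal(b).
Round 4: R6 [valid(b) AND hot(n) -> flagged(b)]. New: flagged(b).
Closure: {bird(b), blue(n), closed(node2), cold(n), flagged(b), green(node2), hot(n), large(node2), locked(node2), mammal(node2), metal(b), open(n), ready(n), signed(b), swims(node2), valid(b), visible(n)} — 17 facts.

17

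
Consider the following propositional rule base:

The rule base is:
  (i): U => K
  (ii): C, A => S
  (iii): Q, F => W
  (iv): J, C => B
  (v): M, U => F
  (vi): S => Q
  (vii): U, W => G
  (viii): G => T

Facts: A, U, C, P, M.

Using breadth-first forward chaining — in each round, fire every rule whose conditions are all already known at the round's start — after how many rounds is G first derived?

4

Round 1: (i) [U => K]; (ii) [C, A => S]; (v) [M, U => F]. Adds K, S, F.
Round 2: (vi) [S => Q]. Adds Q.
Round 3: (iii) [Q, F => W]. Adds W.
Round 4: (vii) [U, W => G]. Adds G.
G first appears in round 4.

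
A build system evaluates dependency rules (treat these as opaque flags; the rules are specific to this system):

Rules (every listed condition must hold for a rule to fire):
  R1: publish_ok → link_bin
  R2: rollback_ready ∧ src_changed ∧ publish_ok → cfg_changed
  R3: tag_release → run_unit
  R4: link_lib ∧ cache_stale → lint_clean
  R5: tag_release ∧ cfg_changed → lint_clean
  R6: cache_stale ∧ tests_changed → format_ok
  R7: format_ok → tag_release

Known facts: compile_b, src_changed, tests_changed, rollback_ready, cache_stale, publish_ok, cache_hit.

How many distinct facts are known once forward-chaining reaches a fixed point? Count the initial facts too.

13

Round 1: R1 [publish_ok → link_bin]; R2 [rollback_ready ∧ src_changed ∧ publish_ok → cfg_changed]; R6 [cache_stale ∧ tests_changed → format_ok]. Adds link_bin, cfg_changed, format_ok.
Round 2: R7 [format_ok → tag_release]. Adds tag_release.
Round 3: R3 [tag_release → run_unit]; R5 [tag_release ∧ cfg_changed → lint_clean]. Adds run_unit, lint_clean.
Closure: {cache_hit, cache_stale, cfg_changed, compile_b, format_ok, link_bin, lint_clean, publish_ok, rollback_ready, run_unit, src_changed, tag_release, tests_changed} — 13 facts.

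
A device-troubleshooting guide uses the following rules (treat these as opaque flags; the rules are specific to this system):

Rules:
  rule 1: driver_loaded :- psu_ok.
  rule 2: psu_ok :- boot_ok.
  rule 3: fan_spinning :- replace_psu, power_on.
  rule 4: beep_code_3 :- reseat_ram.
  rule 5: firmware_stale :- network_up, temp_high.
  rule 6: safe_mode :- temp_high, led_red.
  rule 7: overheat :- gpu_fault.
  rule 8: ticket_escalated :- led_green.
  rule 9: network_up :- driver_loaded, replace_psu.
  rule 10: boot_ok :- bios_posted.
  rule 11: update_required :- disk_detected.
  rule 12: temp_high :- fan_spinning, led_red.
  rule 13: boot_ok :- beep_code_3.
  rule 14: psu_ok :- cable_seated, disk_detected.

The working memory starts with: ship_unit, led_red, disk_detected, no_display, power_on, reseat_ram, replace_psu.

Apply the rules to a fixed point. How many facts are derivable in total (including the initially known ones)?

17

Round 1 — rule 3, rule 4, rule 11, derive fan_spinning, beep_code_3, update_required.
Round 2 — rule 12, rule 13, derive temp_high, boot_ok.
Round 3 — rule 2, rule 6, derive psu_ok, safe_mode.
Round 4 — rule 1, derive driver_loaded.
Round 5 — rule 9, derive network_up.
Round 6 — rule 5, derive firmware_stale.
Closure: {beep_code_3, boot_ok, disk_detected, driver_loaded, fan_spinning, firmware_stale, led_red, network_up, no_display, power_on, psu_ok, replace_psu, reseat_ram, safe_mode, ship_unit, temp_high, update_required} — 17 facts.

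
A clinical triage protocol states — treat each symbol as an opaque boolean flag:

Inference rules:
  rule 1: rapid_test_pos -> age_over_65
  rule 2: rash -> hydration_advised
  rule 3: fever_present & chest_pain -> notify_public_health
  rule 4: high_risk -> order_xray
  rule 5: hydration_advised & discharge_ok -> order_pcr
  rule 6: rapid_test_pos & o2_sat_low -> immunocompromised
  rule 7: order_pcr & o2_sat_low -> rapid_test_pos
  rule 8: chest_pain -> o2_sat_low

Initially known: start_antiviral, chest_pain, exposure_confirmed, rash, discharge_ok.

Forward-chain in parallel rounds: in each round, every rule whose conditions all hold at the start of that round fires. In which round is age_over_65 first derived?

4

Round 1: rule 2 [rash -> hydration_advised]; rule 8 [chest_pain -> o2_sat_low]. Adds hydration_advised, o2_sat_low.
Round 2: rule 5 [hydration_advised & discharge_ok -> order_pcr]. Adds order_pcr.
Round 3: rule 7 [order_pcr & o2_sat_low -> rapid_test_pos]. Adds rapid_test_pos.
Round 4: rule 1 [rapid_test_pos -> age_over_65]; rule 6 [rapid_test_pos & o2_sat_low -> immunocompromised]. Adds age_over_65, immunocompromised.
age_over_65 first appears in round 4.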